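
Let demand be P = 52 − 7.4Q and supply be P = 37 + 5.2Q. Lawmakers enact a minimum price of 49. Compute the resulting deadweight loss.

3.88

Competitive equilibrium: 52 − 7.4Q = 37 + 5.2Q → Q* = 1.1905, P* = 43.1905.
At the floor P = 49, quantity demanded = (52 − 49)/7.4 = 0.4054.
Sellers' marginal cost at Q' = 0.4054: 37 + 5.2·0.4054 = 39.1081.
ΔQ = 1.1905 − 0.4054 = 0.7851; wedge = 49 − 39.1081 = 9.8919.
Deadweight loss = ½ × 0.7851 × 9.8919 = 3.88.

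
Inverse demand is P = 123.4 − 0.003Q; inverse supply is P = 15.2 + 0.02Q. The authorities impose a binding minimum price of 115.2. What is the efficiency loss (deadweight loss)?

Competitive equilibrium: 123.4 − 0.003Q = 15.2 + 0.02Q → Q* = 4704.34783, P* = 109.28696.
At the floor P = 115.2, quantity demanded = (123.4 − 115.2)/0.003 = 2733.33333.
Sellers' marginal cost at Q' = 2733.33333: 15.2 + 0.02·2733.33333 = 69.86667.
ΔQ = 4704.34783 − 2733.33333 = 1971.0145; wedge = 115.2 − 69.86667 = 45.33333.
Welfare loss = ½ × 1971.0145 × 45.33333 = 44676.33.

44676.33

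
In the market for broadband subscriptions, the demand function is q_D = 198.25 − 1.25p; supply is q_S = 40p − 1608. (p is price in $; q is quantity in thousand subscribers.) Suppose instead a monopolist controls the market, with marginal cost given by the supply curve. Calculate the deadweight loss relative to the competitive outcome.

$2059.17 thousand

In inverse form: demand p = 158.6 − 0.8q, supply p = 40.2 + 0.025q.
Competitive equilibrium: 158.6 − 0.8q = 40.2 + 0.025q → q* = 143.51515, p* = 43.78788.
Marginal revenue: MR = 158.6 − 1.6q. Set MR = MC: 158.6 − 1.6q = 40.2 + 0.025q → q_m = 72.86154.
Price p_m = 158.6 − 0.8·72.86154 = 100.31077; MC(q_m) = 40.2 + 0.025·72.86154 = 42.02154.
Competitive q* = 143.51515, so Δq = 70.65361; wedge = 100.31077 − 42.02154 = 58.28923.
Welfare loss = ½ × 70.65361 × 58.28923 = $2059.17 thousand.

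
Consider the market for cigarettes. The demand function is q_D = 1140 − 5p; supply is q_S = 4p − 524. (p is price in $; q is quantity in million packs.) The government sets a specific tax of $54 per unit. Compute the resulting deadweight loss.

$3240 million

In inverse form: demand p = 228 − 0.2q, supply p = 131 + 0.25q.
Competitive equilibrium: 228 − 0.2q = 131 + 0.25q → q* = 215.5556, p* = 184.8889.
With the tax, the buyer price exceeds the seller price by 54: (228 − 0.2q) − (131 + 0.25q) = 54 → q' = 95.5556.
Δq = 215.5556 − 95.5556 = 120; the wedge equals the tax, 54.
DWL = ½ × 120 × 54 = $3240 million.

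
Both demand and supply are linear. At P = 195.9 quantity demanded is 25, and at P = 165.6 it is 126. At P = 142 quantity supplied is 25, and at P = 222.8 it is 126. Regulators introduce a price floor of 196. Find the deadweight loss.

1338.58

Demand slope = (165.6 − 195.9)/(126 − 25) = −0.3, so P = 203.4 − 0.3Q.
Supply slope = (222.8 − 142)/(126 − 25) = 0.8, so P = 122 + 0.8Q.
Competitive equilibrium: 203.4 − 0.3Q = 122 + 0.8Q → Q* = 74, P* = 181.2.
At the floor P = 196, quantity demanded = (203.4 − 196)/0.3 = 24.6667.
Sellers' marginal cost at Q' = 24.6667: 122 + 0.8·24.6667 = 141.7334.
ΔQ = 74 − 24.6667 = 49.3333; wedge = 196 − 141.7334 = 54.2666.
DWL = ½ × 49.3333 × 54.2666 = 1338.58.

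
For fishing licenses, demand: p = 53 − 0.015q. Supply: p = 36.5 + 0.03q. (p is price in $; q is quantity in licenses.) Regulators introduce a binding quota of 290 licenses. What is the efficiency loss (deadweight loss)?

Competitive equilibrium: 53 − 0.015q = 36.5 + 0.03q → q* = 366.6667, p* = 47.5.
At q = 290: demand price = 53 − 0.015·290 = 48.65; supply price = 36.5 + 0.03·290 = 45.2.
Δq = 366.6667 − 290 = 76.6667; wedge = 48.65 − 45.2 = 3.45.
Deadweight loss = ½ × 76.6667 × 3.45 = $132.25.

$132.25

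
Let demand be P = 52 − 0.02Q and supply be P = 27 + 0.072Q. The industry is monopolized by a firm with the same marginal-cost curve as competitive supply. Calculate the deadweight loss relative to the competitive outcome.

Competitive equilibrium: 52 − 0.02Q = 27 + 0.072Q → Q* = 271.7391, P* = 46.5652.
Marginal revenue: MR = 52 − 0.04Q. Set MR = MC: 52 − 0.04Q = 27 + 0.072Q → Q_m = 223.2143.
Price P_m = 52 − 0.02·223.2143 = 47.5357; MC(Q_m) = 27 + 0.072·223.2143 = 43.0714.
Competitive Q* = 271.7391, so ΔQ = 48.5248; wedge = 47.5357 − 43.0714 = 4.4643.
The triangle = ½ × 48.5248 × 4.4643 = 108.31.

108.31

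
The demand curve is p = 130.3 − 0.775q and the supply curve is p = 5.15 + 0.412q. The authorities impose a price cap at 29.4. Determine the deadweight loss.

1287.42

Competitive equilibrium: 130.3 − 0.775q = 5.15 + 0.412q → q* = 105.4339, p* = 48.5888.
At the ceiling p = 29.4, quantity supplied = (29.4 − 5.15)/0.412 = 58.8592.
Willingness to pay at q' = 58.8592: 130.3 − 0.775·58.8592 = 84.6841.
Δq = 105.4339 − 58.8592 = 46.5747; wedge = 84.6841 − 29.4 = 55.2841.
Deadweight loss = ½ × 46.5747 × 55.2841 = 1287.42.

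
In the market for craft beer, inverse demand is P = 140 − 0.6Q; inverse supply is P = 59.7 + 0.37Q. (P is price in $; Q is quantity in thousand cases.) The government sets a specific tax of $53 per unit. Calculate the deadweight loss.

$1447.94 thousand

Competitive equilibrium: 140 − 0.6Q = 59.7 + 0.37Q → Q* = 82.7835, P* = 90.3299.
With the tax, the buyer price exceeds the seller price by 53: (140 − 0.6Q) − (59.7 + 0.37Q) = 53 → Q' = 28.1443.
ΔQ = 82.7835 − 28.1443 = 54.6392; the wedge equals the tax, 53.
Welfare loss = ½ × 54.6392 × 53 = $1447.94 thousand.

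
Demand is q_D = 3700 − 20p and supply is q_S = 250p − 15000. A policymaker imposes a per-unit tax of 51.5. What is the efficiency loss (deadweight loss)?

In inverse form: demand p = 185 − 0.05q, supply p = 60 + 0.004q.
Competitive equilibrium: 185 − 0.05q = 60 + 0.004q → q* = 2314.8148, p* = 69.2593.
With the tax, the buyer price exceeds the seller price by 51.5: (185 − 0.05q) − (60 + 0.004q) = 51.5 → q' = 1361.1111.
Δq = 2314.8148 − 1361.1111 = 953.7037; the wedge equals the tax, 51.5.
The triangle = ½ × 953.7037 × 51.5 = 24557.87.

24557.87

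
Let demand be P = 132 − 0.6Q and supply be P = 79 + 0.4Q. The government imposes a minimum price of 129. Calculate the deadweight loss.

Competitive equilibrium: 132 − 0.6Q = 79 + 0.4Q → Q* = 53, P* = 100.2.
At the floor P = 129, quantity demanded = (132 − 129)/0.6 = 5.
Sellers' marginal cost at Q' = 5: 79 + 0.4·5 = 81.
ΔQ = 53 − 5 = 48; wedge = 129 − 81 = 48.
DWL = ½ × 48 × 48 = 1152.

1152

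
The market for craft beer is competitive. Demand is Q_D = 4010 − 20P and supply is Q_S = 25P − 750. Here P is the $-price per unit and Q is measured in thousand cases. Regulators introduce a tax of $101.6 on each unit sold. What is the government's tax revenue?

In inverse form: demand P = 200.5 − 0.05Q, supply P = 30 + 0.04Q.
Competitive equilibrium: 200.5 − 0.05Q = 30 + 0.04Q → Q* = 1894.44444, P* = 105.77778.
With the tax, the buyer price exceeds the seller price by 101.6: (200.5 − 0.05Q) − (30 + 0.04Q) = 101.6 → Q' = 765.55556.
Tax revenue = 101.6 × 765.55556 = $77780.44 thousand.

$77780.44 thousand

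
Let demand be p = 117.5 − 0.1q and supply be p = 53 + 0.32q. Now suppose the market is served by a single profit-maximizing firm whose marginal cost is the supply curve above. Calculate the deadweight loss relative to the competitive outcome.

Competitive equilibrium: 117.5 − 0.1q = 53 + 0.32q → q* = 153.5714, p* = 102.1429.
Marginal revenue: MR = 117.5 − 0.2q. Set MR = MC: 117.5 − 0.2q = 53 + 0.32q → q_m = 124.0385.
Price p_m = 117.5 − 0.1·124.0385 = 105.0962; MC(q_m) = 53 + 0.32·124.0385 = 92.6923.
Competitive q* = 153.5714, so Δq = 29.5329; wedge = 105.0962 − 92.6923 = 12.4039.
Welfare loss = ½ × 29.5329 × 12.4039 = 183.16.

183.16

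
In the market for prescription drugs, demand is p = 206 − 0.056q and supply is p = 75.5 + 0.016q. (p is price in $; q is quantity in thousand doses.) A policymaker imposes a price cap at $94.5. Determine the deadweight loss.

Competitive equilibrium: 206 − 0.056q = 75.5 + 0.016q → q* = 1812.5, p* = 104.5.
At the ceiling p = 94.5, quantity supplied = (94.5 − 75.5)/0.016 = 1187.5.
Willingness to pay at q' = 1187.5: 206 − 0.056·1187.5 = 139.5.
Δq = 1812.5 − 1187.5 = 625; wedge = 139.5 − 94.5 = 45.
Deadweight loss = ½ × 625 × 45 = $14062.50 thousand.

$14062.50 thousand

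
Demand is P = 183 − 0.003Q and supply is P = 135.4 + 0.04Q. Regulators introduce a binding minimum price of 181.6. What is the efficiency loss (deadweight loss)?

8814.94

Competitive equilibrium: 183 − 0.003Q = 135.4 + 0.04Q → Q* = 1106.976744, P* = 179.67907.
At the floor P = 181.6, quantity demanded = (183 − 181.6)/0.003 = 466.666667.
Sellers' marginal cost at Q' = 466.666667: 135.4 + 0.04·466.666667 = 154.066667.
ΔQ = 1106.976744 − 466.666667 = 640.310077; wedge = 181.6 − 154.066667 = 27.533333.
DWL = ½ × 640.310077 × 27.533333 = 8814.94.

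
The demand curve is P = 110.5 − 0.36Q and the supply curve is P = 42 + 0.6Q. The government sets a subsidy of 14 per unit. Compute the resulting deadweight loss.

Competitive equilibrium: 110.5 − 0.36Q = 42 + 0.6Q → Q* = 71.3542, P* = 84.8125.
The subsidy lowers effective supply by 14: P = 28 + 0.6Q.
New quantity: 110.5 − 0.36Q = 28 + 0.6Q → Q' = 85.9375.
Overproduction ΔQ = 85.9375 − 71.3542 = 14.5833; wedge = subsidy = 14.
Deadweight loss = ½ × 14.5833 × 14 = 102.08.

102.08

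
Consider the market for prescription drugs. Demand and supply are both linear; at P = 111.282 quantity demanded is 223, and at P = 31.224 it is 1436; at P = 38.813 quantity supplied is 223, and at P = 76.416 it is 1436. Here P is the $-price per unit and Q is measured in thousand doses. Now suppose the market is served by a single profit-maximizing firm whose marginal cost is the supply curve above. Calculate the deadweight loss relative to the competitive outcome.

$7483.25 thousand

Demand slope = (31.224 − 111.282)/(1436 − 223) = −0.066, so P = 126 − 0.066Q.
Supply slope = (76.416 − 38.813)/(1436 − 223) = 0.031, so P = 31.9 + 0.031Q.
Competitive equilibrium: 126 − 0.066Q = 31.9 + 0.031Q → Q* = 970.10309, P* = 61.9732.
Marginal revenue: MR = 126 − 0.132Q. Set MR = MC: 126 − 0.132Q = 31.9 + 0.031Q → Q_m = 577.30061.
Price P_m = 126 − 0.066·577.30061 = 87.89816; MC(Q_m) = 31.9 + 0.031·577.30061 = 49.79632.
Competitive Q* = 970.10309, so ΔQ = 392.80248; wedge = 87.89816 − 49.79632 = 38.10184.
Welfare loss = ½ × 392.80248 × 38.10184 = $7483.25 thousand.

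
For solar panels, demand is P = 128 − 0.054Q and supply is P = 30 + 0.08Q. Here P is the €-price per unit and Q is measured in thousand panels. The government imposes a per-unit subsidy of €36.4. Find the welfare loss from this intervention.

€4943.88 thousand

Competitive equilibrium: 128 − 0.054Q = 30 + 0.08Q → Q* = 731.3433, P* = 88.5075.
The subsidy lowers effective supply by 36.4: P = 0.08Q − 6.4.
New quantity: 128 − 0.054Q = 0.08Q − 6.4 → Q' = 1002.9851.
Overproduction ΔQ = 1002.9851 − 731.3433 = 271.6418; wedge = subsidy = 36.4.
Deadweight loss = ½ × 271.6418 × 36.4 = €4943.88 thousand.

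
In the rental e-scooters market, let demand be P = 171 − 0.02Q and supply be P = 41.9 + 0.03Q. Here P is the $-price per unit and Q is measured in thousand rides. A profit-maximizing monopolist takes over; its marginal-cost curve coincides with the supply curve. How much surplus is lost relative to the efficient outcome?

Competitive equilibrium: 171 − 0.02Q = 41.9 + 0.03Q → Q* = 2582, P* = 119.36.
Marginal revenue: MR = 171 − 0.04Q. Set MR = MC: 171 − 0.04Q = 41.9 + 0.03Q → Q_m = 1844.28571.
Price P_m = 171 − 0.02·1844.28571 = 134.11429; MC(Q_m) = 41.9 + 0.03·1844.28571 = 97.22857.
Competitive Q* = 2582, so ΔQ = 737.71429; wedge = 134.11429 − 97.22857 = 36.88572.
DWL = ½ × 737.71429 × 36.88572 = $13605.56 thousand.

$13605.56 thousand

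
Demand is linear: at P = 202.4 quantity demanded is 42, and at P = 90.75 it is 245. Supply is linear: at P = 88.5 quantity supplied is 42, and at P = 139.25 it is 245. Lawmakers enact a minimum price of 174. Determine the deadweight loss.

3293.40

Demand slope = (90.75 − 202.4)/(245 − 42) = −0.55, so P = 225.5 − 0.55Q.
Supply slope = (139.25 − 88.5)/(245 − 42) = 0.25, so P = 78 + 0.25Q.
Competitive equilibrium: 225.5 − 0.55Q = 78 + 0.25Q → Q* = 184.375, P* = 124.0938.
At the floor P = 174, quantity demanded = (225.5 − 174)/0.55 = 93.6364.
Sellers' marginal cost at Q' = 93.6364: 78 + 0.25·93.6364 = 101.4091.
ΔQ = 184.375 − 93.6364 = 90.7386; wedge = 174 − 101.4091 = 72.5909.
DWL = ½ × 90.7386 × 72.5909 = 3293.40.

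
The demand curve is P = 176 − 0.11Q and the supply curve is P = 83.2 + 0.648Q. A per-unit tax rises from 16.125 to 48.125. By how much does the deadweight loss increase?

1356.20

Competitive equilibrium: 176 − 0.11Q = 83.2 + 0.648Q → Q* = 122.4274, P* = 162.533.
For a per-unit tax t: ΔQ = t/0.758, so DWL = ½·t·(t/0.758) = t²/1.516.
At t = 16.125: DWL = 171.514. At t = 48.125: DWL = 1527.715.
Increase = 1527.715 − 171.514 = 1356.20.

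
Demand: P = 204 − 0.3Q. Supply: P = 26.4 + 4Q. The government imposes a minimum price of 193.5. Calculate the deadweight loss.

Competitive equilibrium: 204 − 0.3Q = 26.4 + 4Q → Q* = 41.3023, P* = 191.6093.
At the floor P = 193.5, quantity demanded = (204 − 193.5)/0.3 = 35.
Sellers' marginal cost at Q' = 35: 26.4 + 4·35 = 166.4.
ΔQ = 41.3023 − 35 = 6.3023; wedge = 193.5 − 166.4 = 27.1.
Welfare loss = ½ × 6.3023 × 27.1 = 85.40.

85.40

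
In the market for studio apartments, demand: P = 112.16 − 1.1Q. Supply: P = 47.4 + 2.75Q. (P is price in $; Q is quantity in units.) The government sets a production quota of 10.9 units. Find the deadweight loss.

Competitive equilibrium: 112.16 − 1.1Q = 47.4 + 2.75Q → Q* = 16.8208, P* = 93.6571.
At Q = 10.9: demand price = 112.16 − 1.1·10.9 = 100.17; supply price = 47.4 + 2.75·10.9 = 77.375.
ΔQ = 16.8208 − 10.9 = 5.9208; wedge = 100.17 − 77.375 = 22.795.
Deadweight loss = ½ × 5.9208 × 22.795 = $67.48.

$67.48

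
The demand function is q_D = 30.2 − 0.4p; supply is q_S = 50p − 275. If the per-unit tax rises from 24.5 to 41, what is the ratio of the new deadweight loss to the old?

In inverse form: demand p = 75.5 − 2.5q, supply p = 5.5 + 0.02q.
Competitive equilibrium: 75.5 − 2.5q = 5.5 + 0.02q → q* = 27.7778, p* = 6.0556.
For a per-unit tax t: Δq = t/2.52, so DWL = ½·t·(t/2.52) = t²/5.04.
At t = 24.5: DWL = 119.097. At t = 41: DWL = 333.532.
Ratio = (41/24.5)² = 2.800.

2.800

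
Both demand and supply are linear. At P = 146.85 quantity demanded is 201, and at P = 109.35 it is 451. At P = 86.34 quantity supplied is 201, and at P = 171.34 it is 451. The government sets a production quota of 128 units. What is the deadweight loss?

Demand slope = (109.35 − 146.85)/(451 − 201) = −0.15, so P = 177 − 0.15Q.
Supply slope = (171.34 − 86.34)/(451 − 201) = 0.34, so P = 18 + 0.34Q.
Competitive equilibrium: 177 − 0.15Q = 18 + 0.34Q → Q* = 324.4898, P* = 128.3265.
At Q = 128: demand price = 177 − 0.15·128 = 157.8; supply price = 18 + 0.34·128 = 61.52.
ΔQ = 324.4898 − 128 = 196.4898; wedge = 157.8 − 61.52 = 96.28.
The triangle = ½ × 196.4898 × 96.28 = 9459.02.

9459.02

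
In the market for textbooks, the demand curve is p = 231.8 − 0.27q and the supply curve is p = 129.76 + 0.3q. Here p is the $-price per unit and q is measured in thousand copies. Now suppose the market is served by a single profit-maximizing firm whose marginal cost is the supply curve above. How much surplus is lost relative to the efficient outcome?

$943.64 thousand

Competitive equilibrium: 231.8 − 0.27q = 129.76 + 0.3q → q* = 179.01754, p* = 183.46526.
Marginal revenue: MR = 231.8 − 0.54q. Set MR = MC: 231.8 − 0.54q = 129.76 + 0.3q → q_m = 121.47619.
Price p_m = 231.8 − 0.27·121.47619 = 199.00143; MC(q_m) = 129.76 + 0.3·121.47619 = 166.20286.
Competitive q* = 179.01754, so Δq = 57.54135; wedge = 199.00143 − 166.20286 = 32.79857.
DWL = ½ × 57.54135 × 32.79857 = $943.64 thousand.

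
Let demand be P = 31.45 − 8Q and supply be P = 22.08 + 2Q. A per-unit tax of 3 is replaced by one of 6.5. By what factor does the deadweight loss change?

Competitive equilibrium: 31.45 − 8Q = 22.08 + 2Q → Q* = 0.937, P* = 23.954.
For a per-unit tax t: ΔQ = t/10, so DWL = ½·t·(t/10) = t²/20.
At t = 3: DWL = 0.45. At t = 6.5: DWL = 2.1125.
Ratio = (6.5/3)² = 4.694.

4.694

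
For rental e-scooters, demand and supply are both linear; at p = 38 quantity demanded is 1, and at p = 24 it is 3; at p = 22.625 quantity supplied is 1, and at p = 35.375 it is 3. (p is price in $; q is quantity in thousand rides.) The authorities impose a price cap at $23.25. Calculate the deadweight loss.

$7.39 thousand

Demand slope = (24 − 38)/(3 − 1) = −7, so p = 45 − 7q.
Supply slope = (35.375 − 22.625)/(3 − 1) = 6.375, so p = 16.25 + 6.375q.
Competitive equilibrium: 45 − 7q = 16.25 + 6.375q → q* = 2.1495, p* = 29.9533.
At the ceiling p = 23.25, quantity supplied = (23.25 − 16.25)/6.375 = 1.098.
Willingness to pay at q' = 1.098: 45 − 7·1.098 = 37.314.
Δq = 2.1495 − 1.098 = 1.0515; wedge = 37.314 − 23.25 = 14.064.
The triangle = ½ × 1.0515 × 14.064 = $7.39 thousand.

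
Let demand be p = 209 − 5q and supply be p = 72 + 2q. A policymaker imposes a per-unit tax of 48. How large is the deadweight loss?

Competitive equilibrium: 209 − 5q = 72 + 2q → q* = 19.5714, p* = 111.1429.
With the tax, the buyer price exceeds the seller price by 48: (209 − 5q) − (72 + 2q) = 48 → q' = 12.7143.
Δq = 19.5714 − 12.7143 = 6.8571; the wedge equals the tax, 48.
DWL = ½ × 6.8571 × 48 = 164.57.

164.57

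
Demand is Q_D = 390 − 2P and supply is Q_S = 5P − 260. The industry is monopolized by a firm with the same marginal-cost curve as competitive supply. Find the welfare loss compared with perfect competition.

2535.84

In inverse form: demand P = 195 − 0.5Q, supply P = 52 + 0.2Q.
Competitive equilibrium: 195 − 0.5Q = 52 + 0.2Q → Q* = 204.2857, P* = 92.8571.
Marginal revenue: MR = 195 − Q. Set MR = MC: 195 − Q = 52 + 0.2Q → Q_m = 119.1667.
Price P_m = 195 − 0.5·119.1667 = 135.4167; MC(Q_m) = 52 + 0.2·119.1667 = 75.8333.
Competitive Q* = 204.2857, so ΔQ = 85.119; wedge = 135.4167 − 75.8333 = 59.5834.
Welfare loss = ½ × 85.119 × 59.5834 = 2535.84.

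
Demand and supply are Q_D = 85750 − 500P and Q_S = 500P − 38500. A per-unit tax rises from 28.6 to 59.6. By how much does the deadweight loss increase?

341775

In inverse form: demand P = 171.5 − 0.002Q, supply P = 77 + 0.002Q.
Competitive equilibrium: 171.5 − 0.002Q = 77 + 0.002Q → Q* = 23625, P* = 124.25.
For a per-unit tax t: ΔQ = t/0.004, so DWL = ½·t·(t/0.004) = t²/0.008.
At t = 28.6: DWL = 102245. At t = 59.6: DWL = 444020.
Increase = 444020 − 102245 = 341775.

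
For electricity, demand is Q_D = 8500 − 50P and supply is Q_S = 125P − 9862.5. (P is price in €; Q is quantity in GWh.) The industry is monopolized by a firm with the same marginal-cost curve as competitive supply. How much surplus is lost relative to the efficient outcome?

In inverse form: demand P = 170 − 0.02Q, supply P = 78.9 + 0.008Q.
Competitive equilibrium: 170 − 0.02Q = 78.9 + 0.008Q → Q* = 3253.57143, P* = 104.92857.
Marginal revenue: MR = 170 − 0.04Q. Set MR = MC: 170 − 0.04Q = 78.9 + 0.008Q → Q_m = 1897.91667.
Price P_m = 170 − 0.02·1897.91667 = 132.04167; MC(Q_m) = 78.9 + 0.008·1897.91667 = 94.08333.
Competitive Q* = 3253.57143, so ΔQ = 1355.65476; wedge = 132.04167 − 94.08333 = 37.95834.
The triangle = ½ × 1355.65476 × 37.95834 = €25729.20.

€25729.20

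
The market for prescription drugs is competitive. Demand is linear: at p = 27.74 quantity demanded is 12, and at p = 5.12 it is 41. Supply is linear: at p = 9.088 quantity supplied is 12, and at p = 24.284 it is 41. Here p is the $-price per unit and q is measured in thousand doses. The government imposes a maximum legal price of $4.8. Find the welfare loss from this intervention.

$329.69 thousand

Demand slope = (5.12 − 27.74)/(41 − 12) = −0.78, so p = 37.1 − 0.78q.
Supply slope = (24.284 − 9.088)/(41 − 12) = 0.524, so p = 2.8 + 0.524q.
Competitive equilibrium: 37.1 − 0.78q = 2.8 + 0.524q → q* = 26.3037, p* = 16.5831.
At the ceiling p = 4.8, quantity supplied = (4.8 − 2.8)/0.524 = 3.8168.
Willingness to pay at q' = 3.8168: 37.1 − 0.78·3.8168 = 34.1229.
Δq = 26.3037 − 3.8168 = 22.4869; wedge = 34.1229 − 4.8 = 29.3229.
DWL = ½ × 22.4869 × 29.3229 = $329.69 thousand.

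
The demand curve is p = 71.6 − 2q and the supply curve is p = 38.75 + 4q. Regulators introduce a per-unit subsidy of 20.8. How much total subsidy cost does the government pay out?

Competitive equilibrium: 71.6 − 2q = 38.75 + 4q → q* = 5.475, p* = 60.65.
The subsidy lowers effective supply by 20.8: p = 17.95 + 4q.
New quantity: 71.6 − 2q = 17.95 + 4q → q' = 8.9417.
Total subsidy cost = 20.8 × 8.9417 = 185.99.

185.99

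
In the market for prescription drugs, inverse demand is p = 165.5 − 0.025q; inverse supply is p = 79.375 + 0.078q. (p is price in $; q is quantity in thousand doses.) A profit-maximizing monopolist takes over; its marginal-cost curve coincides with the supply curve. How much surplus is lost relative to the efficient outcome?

Competitive equilibrium: 165.5 − 0.025q = 79.375 + 0.078q → q* = 836.165, p* = 144.5959.
Marginal revenue: MR = 165.5 − 0.05q. Set MR = MC: 165.5 − 0.05q = 79.375 + 0.078q → q_m = 672.8516.
Price p_m = 165.5 − 0.025·672.8516 = 148.6787; MC(q_m) = 79.375 + 0.078·672.8516 = 131.8574.
Competitive q* = 836.165, so Δq = 163.3134; wedge = 148.6787 − 131.8574 = 16.8213.
Deadweight loss = ½ × 163.3134 × 16.8213 = $1373.57 thousand.

$1373.57 thousand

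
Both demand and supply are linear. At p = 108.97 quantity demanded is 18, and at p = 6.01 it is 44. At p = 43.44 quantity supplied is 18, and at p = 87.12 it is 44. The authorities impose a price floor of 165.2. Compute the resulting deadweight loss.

Demand slope = (6.01 − 108.97)/(44 − 18) = −3.96, so p = 180.25 − 3.96q.
Supply slope = (87.12 − 43.44)/(44 − 18) = 1.68, so p = 13.2 + 1.68q.
Competitive equilibrium: 180.25 − 3.96q = 13.2 + 1.68q → q* = 29.6188, p* = 62.9596.
At the floor p = 165.2, quantity demanded = (180.25 − 165.2)/3.96 = 3.8005.
Sellers' marginal cost at q' = 3.8005: 13.2 + 1.68·3.8005 = 19.5848.
Δq = 29.6188 − 3.8005 = 25.8183; wedge = 165.2 − 19.5848 = 145.6152.
Deadweight loss = ½ × 25.8183 × 145.6152 = 1879.77.

1879.77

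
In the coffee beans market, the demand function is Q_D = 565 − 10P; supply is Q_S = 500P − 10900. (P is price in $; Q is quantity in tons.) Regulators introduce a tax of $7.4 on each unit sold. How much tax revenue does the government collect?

In inverse form: demand P = 56.5 − 0.1Q, supply P = 21.8 + 0.002Q.
Competitive equilibrium: 56.5 − 0.1Q = 21.8 + 0.002Q → Q* = 340.1961, P* = 22.4804.
With the tax, the buyer price exceeds the seller price by 7.4: (56.5 − 0.1Q) − (21.8 + 0.002Q) = 7.4 → Q' = 267.6471.
Tax revenue = 7.4 × 267.6471 = $1980.59.

$1980.59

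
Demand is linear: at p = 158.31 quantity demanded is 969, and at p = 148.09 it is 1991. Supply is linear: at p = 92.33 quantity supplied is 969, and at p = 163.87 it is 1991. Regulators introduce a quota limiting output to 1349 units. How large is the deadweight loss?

Demand slope = (148.09 − 158.31)/(1991 − 969) = −0.01, so p = 168 − 0.01q.
Supply slope = (163.87 − 92.33)/(1991 − 969) = 0.07, so p = 24.5 + 0.07q.
Competitive equilibrium: 168 − 0.01q = 24.5 + 0.07q → q* = 1793.75, p* = 150.0625.
At q = 1349: demand price = 168 − 0.01·1349 = 154.51; supply price = 24.5 + 0.07·1349 = 118.93.
Δq = 1793.75 − 1349 = 444.75; wedge = 154.51 − 118.93 = 35.58.
Deadweight loss = ½ × 444.75 × 35.58 = 7912.10.

7912.10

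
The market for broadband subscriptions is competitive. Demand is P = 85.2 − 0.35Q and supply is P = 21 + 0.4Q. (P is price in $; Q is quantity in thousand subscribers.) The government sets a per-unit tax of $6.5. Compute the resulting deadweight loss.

$28.17 thousand

Competitive equilibrium: 85.2 − 0.35Q = 21 + 0.4Q → Q* = 85.6, P* = 55.24.
With the tax, the buyer price exceeds the seller price by 6.5: (85.2 − 0.35Q) − (21 + 0.4Q) = 6.5 → Q' = 76.9333.
ΔQ = 85.6 − 76.9333 = 8.6667; the wedge equals the tax, 6.5.
The triangle = ½ × 8.6667 × 6.5 = $28.17 thousand.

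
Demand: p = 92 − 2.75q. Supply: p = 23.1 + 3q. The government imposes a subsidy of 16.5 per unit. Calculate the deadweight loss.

23.67

Competitive equilibrium: 92 − 2.75q = 23.1 + 3q → q* = 11.9826, p* = 59.0478.
The subsidy lowers effective supply by 16.5: p = 6.6 + 3q.
New quantity: 92 − 2.75q = 6.6 + 3q → q' = 14.8522.
Overproduction Δq = 14.8522 − 11.9826 = 2.8696; wedge = subsidy = 16.5.
Welfare loss = ½ × 2.8696 × 16.5 = 23.67.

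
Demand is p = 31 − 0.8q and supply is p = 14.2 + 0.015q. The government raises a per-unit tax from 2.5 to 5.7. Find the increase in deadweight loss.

16.10

Competitive equilibrium: 31 − 0.8q = 14.2 + 0.015q → q* = 20.6135, p* = 14.5092.
For a per-unit tax t: Δq = t/0.815, so DWL = ½·t·(t/0.815) = t²/1.63.
At t = 2.5: DWL = 3.834. At t = 5.7: DWL = 19.933.
Increase = 19.933 − 3.834 = 16.10.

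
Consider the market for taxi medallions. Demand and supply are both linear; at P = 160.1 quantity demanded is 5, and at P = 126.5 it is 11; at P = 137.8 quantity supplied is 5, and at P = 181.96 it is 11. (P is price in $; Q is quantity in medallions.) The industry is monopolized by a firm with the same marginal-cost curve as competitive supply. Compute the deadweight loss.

$26.65

Demand slope = (126.5 − 160.1)/(11 − 5) = −5.6, so P = 188.1 − 5.6Q.
Supply slope = (181.96 − 137.8)/(11 − 5) = 7.36, so P = 101 + 7.36Q.
Competitive equilibrium: 188.1 − 5.6Q = 101 + 7.36Q → Q* = 6.7207, P* = 150.4642.
Marginal revenue: MR = 188.1 − 11.2Q. Set MR = MC: 188.1 − 11.2Q = 101 + 7.36Q → Q_m = 4.6929.
Price P_m = 188.1 − 5.6·4.6929 = 161.8198; MC(Q_m) = 101 + 7.36·4.6929 = 135.5397.
Competitive Q* = 6.7207, so ΔQ = 2.0278; wedge = 161.8198 − 135.5397 = 26.2801.
Welfare loss = ½ × 2.0278 × 26.2801 = $26.65.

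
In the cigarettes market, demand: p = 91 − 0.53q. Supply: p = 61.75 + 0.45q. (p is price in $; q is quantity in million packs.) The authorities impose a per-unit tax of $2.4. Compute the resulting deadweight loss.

Competitive equilibrium: 91 − 0.53q = 61.75 + 0.45q → q* = 29.8469, p* = 75.1811.
With the tax, the buyer price exceeds the seller price by 2.4: (91 − 0.53q) − (61.75 + 0.45q) = 2.4 → q' = 27.398.
Δq = 29.8469 − 27.398 = 2.4489; the wedge equals the tax, 2.4.
Deadweight loss = ½ × 2.4489 × 2.4 = $2.94 million.

$2.94 million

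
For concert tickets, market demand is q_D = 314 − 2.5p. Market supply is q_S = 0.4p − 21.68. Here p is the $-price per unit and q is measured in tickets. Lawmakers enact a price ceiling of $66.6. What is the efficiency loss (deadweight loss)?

$560.49

In inverse form: demand p = 125.6 − 0.4q, supply p = 54.2 + 2.5q.
Competitive equilibrium: 125.6 − 0.4q = 54.2 + 2.5q → q* = 24.6207, p* = 115.7517.
At the ceiling p = 66.6, quantity supplied = (66.6 − 54.2)/2.5 = 4.96.
Willingness to pay at q' = 4.96: 125.6 − 0.4·4.96 = 123.616.
Δq = 24.6207 − 4.96 = 19.6607; wedge = 123.616 − 66.6 = 57.016.
Deadweight loss = ½ × 19.6607 × 57.016 = $560.49.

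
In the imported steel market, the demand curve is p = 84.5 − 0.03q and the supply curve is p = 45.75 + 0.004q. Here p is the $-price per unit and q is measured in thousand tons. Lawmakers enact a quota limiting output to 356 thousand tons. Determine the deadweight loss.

Competitive equilibrium: 84.5 − 0.03q = 45.75 + 0.004q → q* = 1139.7059, p* = 50.3088.
At q = 356: demand price = 84.5 − 0.03·356 = 73.82; supply price = 45.75 + 0.004·356 = 47.174.
Δq = 1139.7059 − 356 = 783.7059; wedge = 73.82 − 47.174 = 26.646.
Deadweight loss = ½ × 783.7059 × 26.646 = $10441.31 thousand.

$10441.31 thousand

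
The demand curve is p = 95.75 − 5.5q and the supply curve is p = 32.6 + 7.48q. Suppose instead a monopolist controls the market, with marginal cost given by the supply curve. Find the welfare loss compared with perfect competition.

13.61

Competitive equilibrium: 95.75 − 5.5q = 32.6 + 7.48q → q* = 4.8652, p* = 68.9915.
Marginal revenue: MR = 95.75 − 11q. Set MR = MC: 95.75 − 11q = 32.6 + 7.48q → q_m = 3.4172.
Price p_m = 95.75 − 5.5·3.4172 = 76.9554; MC(q_m) = 32.6 + 7.48·3.4172 = 58.1607.
Competitive q* = 4.8652, so Δq = 1.448; wedge = 76.9554 − 58.1607 = 18.7947.
Welfare loss = ½ × 1.448 × 18.7947 = 13.61.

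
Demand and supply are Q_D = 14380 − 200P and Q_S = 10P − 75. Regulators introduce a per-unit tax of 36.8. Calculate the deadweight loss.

In inverse form: demand P = 71.9 − 0.005Q, supply P = 7.5 + 0.1Q.
Competitive equilibrium: 71.9 − 0.005Q = 7.5 + 0.1Q → Q* = 613.3333, P* = 68.8333.
With the tax, the buyer price exceeds the seller price by 36.8: (71.9 − 0.005Q) − (7.5 + 0.1Q) = 36.8 → Q' = 262.8571.
ΔQ = 613.3333 − 262.8571 = 350.4762; the wedge equals the tax, 36.8.
Welfare loss = ½ × 350.4762 × 36.8 = 6448.76.

6448.76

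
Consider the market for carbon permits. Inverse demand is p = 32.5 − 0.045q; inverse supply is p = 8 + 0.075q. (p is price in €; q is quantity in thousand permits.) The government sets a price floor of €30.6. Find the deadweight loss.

€1573.56 thousand

Competitive equilibrium: 32.5 − 0.045q = 8 + 0.075q → q* = 204.1667, p* = 23.3125.
At the floor p = 30.6, quantity demanded = (32.5 − 30.6)/0.045 = 42.2222.
Sellers' marginal cost at q' = 42.2222: 8 + 0.075·42.2222 = 11.1667.
Δq = 204.1667 − 42.2222 = 161.9445; wedge = 30.6 − 11.1667 = 19.4333.
DWL = ½ × 161.9445 × 19.4333 = €1573.56 thousand.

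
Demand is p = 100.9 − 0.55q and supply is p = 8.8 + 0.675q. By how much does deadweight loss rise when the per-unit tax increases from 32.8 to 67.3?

Competitive equilibrium: 100.9 − 0.55q = 8.8 + 0.675q → q* = 75.1837, p* = 59.549.
For a per-unit tax t: Δq = t/1.225, so DWL = ½·t·(t/1.225) = t²/2.45.
At t = 32.8: DWL = 439.118. At t = 67.3: DWL = 1848.69.
Increase = 1848.69 − 439.118 = 1409.57.

1409.57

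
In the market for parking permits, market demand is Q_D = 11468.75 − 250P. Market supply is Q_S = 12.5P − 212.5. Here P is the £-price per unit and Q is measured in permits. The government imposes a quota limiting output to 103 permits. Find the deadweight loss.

In inverse form: demand P = 45.875 − 0.004Q, supply P = 17 + 0.08Q.
Competitive equilibrium: 45.875 − 0.004Q = 17 + 0.08Q → Q* = 343.75, P* = 44.5.
At Q = 103: demand price = 45.875 − 0.004·103 = 45.463; supply price = 17 + 0.08·103 = 25.24.
ΔQ = 343.75 − 103 = 240.75; wedge = 45.463 − 25.24 = 20.223.
Deadweight loss = ½ × 240.75 × 20.223 = £2434.34.

£2434.34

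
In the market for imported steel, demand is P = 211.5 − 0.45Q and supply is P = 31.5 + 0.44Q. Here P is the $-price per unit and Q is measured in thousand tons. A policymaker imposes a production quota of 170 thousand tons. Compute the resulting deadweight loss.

Competitive equilibrium: 211.5 − 0.45Q = 31.5 + 0.44Q → Q* = 202.2472, P* = 120.4888.
At Q = 170: demand price = 211.5 − 0.45·170 = 135; supply price = 31.5 + 0.44·170 = 106.3.
ΔQ = 202.2472 − 170 = 32.2472; wedge = 135 − 106.3 = 28.7.
The triangle = ½ × 32.2472 × 28.7 = $462.75 thousand.

$462.75 thousand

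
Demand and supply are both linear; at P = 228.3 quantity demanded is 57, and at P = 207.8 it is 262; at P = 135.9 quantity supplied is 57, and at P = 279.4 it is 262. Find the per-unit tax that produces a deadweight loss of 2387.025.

61.8

Demand slope = (207.8 − 228.3)/(262 − 57) = −0.1, so P = 234 − 0.1Q.
Supply slope = (279.4 − 135.9)/(262 − 57) = 0.7, so P = 96 + 0.7Q.
Competitive equilibrium: 234 − 0.1Q = 96 + 0.7Q → Q* = 172.5, P* = 216.75.
A tax t gives ΔQ = t/0.8 and wedge t, so DWL = t²/1.6.
t²/1.6 = 2387.025 → t² = 3819.24 → t = 61.8.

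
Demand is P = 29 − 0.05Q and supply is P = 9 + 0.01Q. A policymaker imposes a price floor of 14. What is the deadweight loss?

33.33

Competitive equilibrium: 29 − 0.05Q = 9 + 0.01Q → Q* = 333.3333, P* = 12.3333.
At the floor P = 14, quantity demanded = (29 − 14)/0.05 = 300.
Sellers' marginal cost at Q' = 300: 9 + 0.01·300 = 12.
ΔQ = 333.3333 − 300 = 33.3333; wedge = 14 − 12 = 2.
Deadweight loss = ½ × 33.3333 × 2 = 33.33.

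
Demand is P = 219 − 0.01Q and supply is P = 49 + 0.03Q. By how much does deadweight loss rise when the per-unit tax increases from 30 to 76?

Competitive equilibrium: 219 − 0.01Q = 49 + 0.03Q → Q* = 4250, P* = 176.5.
For a per-unit tax t: ΔQ = t/0.04, so DWL = ½·t·(t/0.04) = t²/0.08.
At t = 30: DWL = 11250. At t = 76: DWL = 72200.
Increase = 72200 − 11250 = 60950.

60950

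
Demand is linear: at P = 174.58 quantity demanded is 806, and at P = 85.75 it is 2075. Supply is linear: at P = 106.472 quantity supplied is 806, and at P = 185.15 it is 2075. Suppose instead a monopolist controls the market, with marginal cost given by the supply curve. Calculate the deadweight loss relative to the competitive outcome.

Demand slope = (85.75 − 174.58)/(2075 − 806) = −0.07, so P = 231 − 0.07Q.
Supply slope = (185.15 − 106.472)/(2075 − 806) = 0.062, so P = 56.5 + 0.062Q.
Competitive equilibrium: 231 − 0.07Q = 56.5 + 0.062Q → Q* = 1321.9697, P* = 138.4621.
Marginal revenue: MR = 231 − 0.14Q. Set MR = MC: 231 − 0.14Q = 56.5 + 0.062Q → Q_m = 863.8614.
Price P_m = 231 − 0.07·863.8614 = 170.5297; MC(Q_m) = 56.5 + 0.062·863.8614 = 110.0594.
Competitive Q* = 1321.9697, so ΔQ = 458.1083; wedge = 170.5297 − 110.0594 = 60.4703.
Deadweight loss = ½ × 458.1083 × 60.4703 = 13850.97.

13850.97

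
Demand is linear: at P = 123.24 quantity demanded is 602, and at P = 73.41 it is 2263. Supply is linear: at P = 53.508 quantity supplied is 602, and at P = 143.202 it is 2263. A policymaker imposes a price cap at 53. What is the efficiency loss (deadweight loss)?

29603.48

Demand slope = (73.41 − 123.24)/(2263 − 602) = −0.03, so P = 141.3 − 0.03Q.
Supply slope = (143.202 − 53.508)/(2263 − 602) = 0.054, so P = 21 + 0.054Q.
Competitive equilibrium: 141.3 − 0.03Q = 21 + 0.054Q → Q* = 1432.142857, P* = 98.335714.
At the ceiling P = 53, quantity supplied = (53 − 21)/0.054 = 592.592593.
Willingness to pay at Q' = 592.592593: 141.3 − 0.03·592.592593 = 123.522222.
ΔQ = 1432.142857 − 592.592593 = 839.550264; wedge = 123.522222 − 53 = 70.522222.
Deadweight loss = ½ × 839.550264 × 70.522222 = 29603.48.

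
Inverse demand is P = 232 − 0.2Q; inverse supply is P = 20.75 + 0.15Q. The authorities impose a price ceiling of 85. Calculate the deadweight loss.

5373.97

Competitive equilibrium: 232 − 0.2Q = 20.75 + 0.15Q → Q* = 603.5714, P* = 111.2857.
At the ceiling P = 85, quantity supplied = (85 − 20.75)/0.15 = 428.3333.
Willingness to pay at Q' = 428.3333: 232 − 0.2·428.3333 = 146.3333.
ΔQ = 603.5714 − 428.3333 = 175.2381; wedge = 146.3333 − 85 = 61.3333.
The triangle = ½ × 175.2381 × 61.3333 = 5373.97.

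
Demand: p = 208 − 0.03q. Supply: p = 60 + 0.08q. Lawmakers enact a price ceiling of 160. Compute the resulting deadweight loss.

Competitive equilibrium: 208 − 0.03q = 60 + 0.08q → q* = 1345.4545, p* = 167.6364.
At the ceiling p = 160, quantity supplied = (160 − 60)/0.08 = 1250.
Willingness to pay at q' = 1250: 208 − 0.03·1250 = 170.5.
Δq = 1345.4545 − 1250 = 95.4545; wedge = 170.5 − 160 = 10.5.
The triangle = ½ × 95.4545 × 10.5 = 501.14.

501.14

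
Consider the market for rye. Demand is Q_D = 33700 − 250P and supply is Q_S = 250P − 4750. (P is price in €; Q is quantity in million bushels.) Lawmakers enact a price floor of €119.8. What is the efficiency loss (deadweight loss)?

In inverse form: demand P = 134.8 − 0.004Q, supply P = 19 + 0.004Q.
Competitive equilibrium: 134.8 − 0.004Q = 19 + 0.004Q → Q* = 14475, P* = 76.9.
At the floor P = 119.8, quantity demanded = (134.8 − 119.8)/0.004 = 3750.
Sellers' marginal cost at Q' = 3750: 19 + 0.004·3750 = 34.
ΔQ = 14475 − 3750 = 10725; wedge = 119.8 − 34 = 85.8.
DWL = ½ × 10725 × 85.8 = €460102.50 million.

€460102.50 million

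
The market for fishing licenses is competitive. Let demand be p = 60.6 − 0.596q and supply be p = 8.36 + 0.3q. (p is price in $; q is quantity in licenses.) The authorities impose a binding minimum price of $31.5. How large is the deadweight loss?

Competitive equilibrium: 60.6 − 0.596q = 8.36 + 0.3q → q* = 58.3036, p* = 25.8511.
At the floor p = 31.5, quantity demanded = (60.6 − 31.5)/0.596 = 48.8255.
Sellers' marginal cost at q' = 48.8255: 8.36 + 0.3·48.8255 = 23.0077.
Δq = 58.3036 − 48.8255 = 9.4781; wedge = 31.5 − 23.0077 = 8.4923.
Deadweight loss = ½ × 9.4781 × 8.4923 = $40.25.

$40.25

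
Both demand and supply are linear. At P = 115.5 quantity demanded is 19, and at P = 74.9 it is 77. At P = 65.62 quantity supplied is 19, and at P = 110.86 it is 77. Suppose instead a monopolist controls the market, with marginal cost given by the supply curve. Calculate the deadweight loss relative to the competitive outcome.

211.92

Demand slope = (74.9 − 115.5)/(77 − 19) = −0.7, so P = 128.8 − 0.7Q.
Supply slope = (110.86 − 65.62)/(77 − 19) = 0.78, so P = 50.8 + 0.78Q.
Competitive equilibrium: 128.8 − 0.7Q = 50.8 + 0.78Q → Q* = 52.7027, P* = 91.9081.
Marginal revenue: MR = 128.8 − 1.4Q. Set MR = MC: 128.8 − 1.4Q = 50.8 + 0.78Q → Q_m = 35.7798.
Price P_m = 128.8 − 0.7·35.7798 = 103.7541; MC(Q_m) = 50.8 + 0.78·35.7798 = 78.7082.
Competitive Q* = 52.7027, so ΔQ = 16.9229; wedge = 103.7541 − 78.7082 = 25.0459.
Deadweight loss = ½ × 16.9229 × 25.0459 = 211.92.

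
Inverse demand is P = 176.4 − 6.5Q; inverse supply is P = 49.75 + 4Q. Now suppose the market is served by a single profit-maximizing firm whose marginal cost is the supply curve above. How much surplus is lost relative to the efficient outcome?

Competitive equilibrium: 176.4 − 6.5Q = 49.75 + 4Q → Q* = 12.0619, P* = 97.9976.
Marginal revenue: MR = 176.4 − 13Q. Set MR = MC: 176.4 − 13Q = 49.75 + 4Q → Q_m = 7.45.
Price P_m = 176.4 − 6.5·7.45 = 127.975; MC(Q_m) = 49.75 + 4·7.45 = 79.55.
Competitive Q* = 12.0619, so ΔQ = 4.6119; wedge = 127.975 − 79.55 = 48.425.
DWL = ½ × 4.6119 × 48.425 = 111.67.

111.67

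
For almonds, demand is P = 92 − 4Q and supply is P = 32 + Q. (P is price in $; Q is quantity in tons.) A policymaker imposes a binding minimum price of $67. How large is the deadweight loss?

Competitive equilibrium: 92 − 4Q = 32 + Q → Q* = 12, P* = 44.
At the floor P = 67, quantity demanded = (92 − 67)/4 = 6.25.
Sellers' marginal cost at Q' = 6.25: 32 + 1·6.25 = 38.25.
ΔQ = 12 − 6.25 = 5.75; wedge = 67 − 38.25 = 28.75.
DWL = ½ × 5.75 × 28.75 = $82.66.

$82.66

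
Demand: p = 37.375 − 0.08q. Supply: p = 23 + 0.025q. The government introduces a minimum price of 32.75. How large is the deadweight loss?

328.42

Competitive equilibrium: 37.375 − 0.08q = 23 + 0.025q → q* = 136.9048, p* = 26.4226.
At the floor p = 32.75, quantity demanded = (37.375 − 32.75)/0.08 = 57.8125.
Sellers' marginal cost at q' = 57.8125: 23 + 0.025·57.8125 = 24.4453.
Δq = 136.9048 − 57.8125 = 79.0923; wedge = 32.75 − 24.4453 = 8.3047.
DWL = ½ × 79.0923 × 8.3047 = 328.42.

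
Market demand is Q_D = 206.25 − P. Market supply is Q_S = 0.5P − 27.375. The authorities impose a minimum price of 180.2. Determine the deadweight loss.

896.70

In inverse form: demand P = 206.25 − Q, supply P = 54.75 + 2Q.
Competitive equilibrium: 206.25 − Q = 54.75 + 2Q → Q* = 50.5, P* = 155.75.
At the floor P = 180.2, quantity demanded = (206.25 − 180.2)/1 = 26.05.
Sellers' marginal cost at Q' = 26.05: 54.75 + 2·26.05 = 106.85.
ΔQ = 50.5 − 26.05 = 24.45; wedge = 180.2 − 106.85 = 73.35.
Deadweight loss = ½ × 24.45 × 73.35 = 896.70.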